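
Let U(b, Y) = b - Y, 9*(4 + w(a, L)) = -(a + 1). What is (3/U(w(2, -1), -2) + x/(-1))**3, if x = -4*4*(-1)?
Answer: -1771561/343 ≈ -5164.9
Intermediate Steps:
w(a, L) = -37/9 - a/9 (w(a, L) = -4 + (-(a + 1))/9 = -4 + (-(1 + a))/9 = -4 + (-1 - a)/9 = -4 + (-1/9 - a/9) = -37/9 - a/9)
x = 16 (x = -16*(-1) = 16)
(3/U(w(2, -1), -2) + x/(-1))**3 = (3/((-37/9 - 1/9*2) - 1*(-2)) + 16/(-1))**3 = (3/((-37/9 - 2/9) + 2) + 16*(-1))**3 = (3/(-13/3 + 2) - 16)**3 = (3/(-7/3) - 16)**3 = (3*(-3/7) - 16)**3 = (-9/7 - 16)**3 = (-121/7)**3 = -1771561/343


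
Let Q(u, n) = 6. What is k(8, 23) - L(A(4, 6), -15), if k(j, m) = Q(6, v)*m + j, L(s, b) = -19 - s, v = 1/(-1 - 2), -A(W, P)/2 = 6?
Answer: 153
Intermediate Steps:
A(W, P) = -12 (A(W, P) = -2*6 = -12)
v = -⅓ (v = 1/(-3) = -⅓ ≈ -0.33333)
k(j, m) = j + 6*m (k(j, m) = 6*m + j = j + 6*m)
k(8, 23) - L(A(4, 6), -15) = (8 + 6*23) - (-19 - 1*(-12)) = (8 + 138) - (-19 + 12) = 146 - 1*(-7) = 146 + 7 = 153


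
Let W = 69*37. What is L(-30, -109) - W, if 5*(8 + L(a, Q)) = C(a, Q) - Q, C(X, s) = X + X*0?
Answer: -12726/5 ≈ -2545.2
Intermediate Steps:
C(X, s) = X (C(X, s) = X + 0 = X)
L(a, Q) = -8 - Q/5 + a/5 (L(a, Q) = -8 + (a - Q)/5 = -8 + (-Q/5 + a/5) = -8 - Q/5 + a/5)
W = 2553
L(-30, -109) - W = (-8 - ⅕*(-109) + (⅕)*(-30)) - 1*2553 = (-8 + 109/5 - 6) - 2553 = 39/5 - 2553 = -12726/5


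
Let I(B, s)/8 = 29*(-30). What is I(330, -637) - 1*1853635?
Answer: -1860595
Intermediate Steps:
I(B, s) = -6960 (I(B, s) = 8*(29*(-30)) = 8*(-870) = -6960)
I(330, -637) - 1*1853635 = -6960 - 1*1853635 = -6960 - 1853635 = -1860595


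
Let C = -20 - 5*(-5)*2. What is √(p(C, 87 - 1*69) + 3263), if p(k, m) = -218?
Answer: √3045 ≈ 55.182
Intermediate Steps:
C = 30 (C = -20 + 25*2 = -20 + 50 = 30)
√(p(C, 87 - 1*69) + 3263) = √(-218 + 3263) = √3045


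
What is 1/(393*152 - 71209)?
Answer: -1/11473 ≈ -8.7161e-5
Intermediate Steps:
1/(393*152 - 71209) = 1/(59736 - 71209) = 1/(-11473) = -1/11473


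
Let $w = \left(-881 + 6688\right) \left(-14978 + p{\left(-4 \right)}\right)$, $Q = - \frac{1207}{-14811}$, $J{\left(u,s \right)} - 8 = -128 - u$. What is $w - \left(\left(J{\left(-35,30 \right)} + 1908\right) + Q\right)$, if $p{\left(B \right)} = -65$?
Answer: $- \frac{1293837478171}{14811} \approx -8.7357 \cdot 10^{7}$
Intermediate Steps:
$J{\left(u,s \right)} = -120 - u$ ($J{\left(u,s \right)} = 8 - \left(128 + u\right) = -120 - u$)
$Q = \frac{1207}{14811}$ ($Q = \left(-1207\right) \left(- \frac{1}{14811}\right) = \frac{1207}{14811} \approx 0.081493$)
$w = -87354701$ ($w = \left(-881 + 6688\right) \left(-14978 - 65\right) = 5807 \left(-15043\right) = -87354701$)
$w - \left(\left(J{\left(-35,30 \right)} + 1908\right) + Q\right) = -87354701 - \left(\left(\left(-120 - -35\right) + 1908\right) + \frac{1207}{14811}\right) = -87354701 - \left(\left(\left(-120 + 35\right) + 1908\right) + \frac{1207}{14811}\right) = -87354701 - \left(\left(-85 + 1908\right) + \frac{1207}{14811}\right) = -87354701 - \left(1823 + \frac{1207}{14811}\right) = -87354701 - \frac{27001660}{14811} = - \frac{1293837478171}{14811}$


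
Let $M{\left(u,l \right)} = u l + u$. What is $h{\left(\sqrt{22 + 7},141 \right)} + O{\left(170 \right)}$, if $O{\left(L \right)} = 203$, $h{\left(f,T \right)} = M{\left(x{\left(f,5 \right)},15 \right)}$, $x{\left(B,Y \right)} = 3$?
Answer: $251$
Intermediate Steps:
$M{\left(u,l \right)} = u + l u$ ($M{\left(u,l \right)} = l u + u = u + l u$)
$h{\left(f,T \right)} = 48$ ($h{\left(f,T \right)} = 3 \left(1 + 15\right) = 3 \cdot 16 = 48$)
$h{\left(\sqrt{22 + 7},141 \right)} + O{\left(170 \right)} = 48 + 203 = 251$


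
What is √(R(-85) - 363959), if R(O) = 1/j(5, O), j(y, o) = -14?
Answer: I*√71335978/14 ≈ 603.29*I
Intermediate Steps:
R(O) = -1/14 (R(O) = 1/(-14) = -1/14)
√(R(-85) - 363959) = √(-1/14 - 363959) = √(-5095427/14) = I*√71335978/14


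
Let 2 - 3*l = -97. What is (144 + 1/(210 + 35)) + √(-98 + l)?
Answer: 35281/245 + I*√65 ≈ 144.0 + 8.0623*I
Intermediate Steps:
l = 33 (l = ⅔ - ⅓*(-97) = ⅔ + 97/3 = 33)
(144 + 1/(210 + 35)) + √(-98 + l) = (144 + 1/(210 + 35)) + √(-98 + 33) = (144 + 1/245) + √(-65) = (144 + 1/245) + I*√65 = 35281/245 + I*√65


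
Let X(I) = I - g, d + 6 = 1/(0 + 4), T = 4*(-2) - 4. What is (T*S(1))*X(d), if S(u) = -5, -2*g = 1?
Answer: -315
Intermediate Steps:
g = -½ (g = -½*1 = -½ ≈ -0.50000)
T = -12 (T = -8 - 4 = -12)
d = -23/4 (d = -6 + 1/(0 + 4) = -6 + 1/4 = -6 + ¼ = -23/4 ≈ -5.7500)
X(I) = ½ + I (X(I) = I - 1*(-½) = I + ½ = ½ + I)
(T*S(1))*X(d) = (-12*(-5))*(½ - 23/4) = 60*(-21/4) = -315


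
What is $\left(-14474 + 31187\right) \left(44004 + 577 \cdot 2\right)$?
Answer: $754725654$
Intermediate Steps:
$\left(-14474 + 31187\right) \left(44004 + 577 \cdot 2\right) = 16713 \left(44004 + 1154\right) = 16713 \cdot 45158 = 754725654$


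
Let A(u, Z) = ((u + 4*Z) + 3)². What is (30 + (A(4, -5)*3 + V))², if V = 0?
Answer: 288369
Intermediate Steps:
A(u, Z) = (3 + u + 4*Z)²
(30 + (A(4, -5)*3 + V))² = (30 + ((3 + 4 + 4*(-5))²*3 + 0))² = (30 + ((3 + 4 - 20)²*3 + 0))² = (30 + ((-13)²*3 + 0))² = (30 + (169*3 + 0))² = (30 + (507 + 0))² = (30 + 507)² = 537² = 288369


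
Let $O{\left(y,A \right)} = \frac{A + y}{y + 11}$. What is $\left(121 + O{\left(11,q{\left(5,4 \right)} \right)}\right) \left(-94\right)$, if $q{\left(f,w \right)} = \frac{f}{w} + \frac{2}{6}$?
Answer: $- \frac{1508465}{132} \approx -11428.0$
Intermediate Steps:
$q{\left(f,w \right)} = \frac{1}{3} + \frac{f}{w}$ ($q{\left(f,w \right)} = \frac{f}{w} + 2 \cdot \frac{1}{6} = \frac{f}{w} + \frac{1}{3} = \frac{1}{3} + \frac{f}{w}$)
$O{\left(y,A \right)} = \frac{A + y}{11 + y}$
$\left(121 + O{\left(11,q{\left(5,4 \right)} \right)}\right) \left(-94\right) = \left(121 + \frac{\frac{5 + \frac{1}{3} \cdot 4}{4} + 11}{11 + 11}\right) \left(-94\right) = \left(121 + \frac{\frac{5 + \frac{4}{3}}{4} + 11}{22}\right) \left(-94\right) = \left(121 + \frac{\frac{1}{4} \cdot \frac{19}{3} + 11}{22}\right) \left(-94\right) = \left(121 + \frac{\frac{19}{12} + 11}{22}\right) \left(-94\right) = \left(121 + \frac{1}{22} \cdot \frac{151}{12}\right) \left(-94\right) = \left(121 + \frac{151}{264}\right) \left(-94\right) = \frac{32095}{264} \left(-94\right) = - \frac{1508465}{132}$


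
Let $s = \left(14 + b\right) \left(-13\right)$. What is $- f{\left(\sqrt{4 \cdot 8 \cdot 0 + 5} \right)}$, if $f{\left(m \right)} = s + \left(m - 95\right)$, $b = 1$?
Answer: $290 - \sqrt{5} \approx 287.76$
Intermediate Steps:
$s = -195$ ($s = \left(14 + 1\right) \left(-13\right) = 15 \left(-13\right) = -195$)
$f{\left(m \right)} = -290 + m$ ($f{\left(m \right)} = -195 + \left(m - 95\right) = -195 + \left(-95 + m\right) = -290 + m$)
$- f{\left(\sqrt{4 \cdot 8 \cdot 0 + 5} \right)} = - (-290 + \sqrt{4 \cdot 8 \cdot 0 + 5}) = - (-290 + \sqrt{32 \cdot 0 + 5}) = - (-290 + \sqrt{0 + 5}) = - (-290 + \sqrt{5}) = 290 - \sqrt{5}$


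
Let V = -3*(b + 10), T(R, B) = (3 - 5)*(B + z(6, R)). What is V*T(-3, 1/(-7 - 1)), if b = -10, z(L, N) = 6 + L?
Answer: 0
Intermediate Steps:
T(R, B) = -24 - 2*B (T(R, B) = (3 - 5)*(B + (6 + 6)) = -2*(B + 12) = -2*(12 + B) = -24 - 2*B)
V = 0 (V = -3*(-10 + 10) = -3*0 = 0)
V*T(-3, 1/(-7 - 1)) = 0*(-24 - 2/(-7 - 1)) = 0*(-24 - 2/(-8)) = 0*(-24 - 2*(-⅛)) = 0*(-24 + ¼) = 0*(-95/4) = 0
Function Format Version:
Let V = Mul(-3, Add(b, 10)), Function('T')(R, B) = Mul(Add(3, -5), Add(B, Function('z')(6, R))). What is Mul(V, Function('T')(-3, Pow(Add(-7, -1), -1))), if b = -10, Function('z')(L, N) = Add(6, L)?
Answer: 0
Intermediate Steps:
Function('T')(R, B) = Add(-24, Mul(-2, B)) (Function('T')(R, B) = Mul(Add(3, -5), Add(B, Add(6, 6))) = Mul(-2, Add(B, 12)) = Mul(-2, Add(12, B)) = Add(-24, Mul(-2, B)))
V = 0 (V = Mul(-3, Add(-10, 10)) = Mul(-3, 0) = 0)
Mul(V, Function('T')(-3, Pow(Add(-7, -1), -1))) = Mul(0, Add(-24, Mul(-2, Pow(Add(-7, -1), -1)))) = Mul(0, Add(-24, Mul(-2, Pow(-8, -1)))) = Mul(0, Add(-24, Mul(-2, Rational(-1, 8)))) = Mul(0, Add(-24, Rational(1, 4))) = Mul(0, Rational(-95, 4)) = 0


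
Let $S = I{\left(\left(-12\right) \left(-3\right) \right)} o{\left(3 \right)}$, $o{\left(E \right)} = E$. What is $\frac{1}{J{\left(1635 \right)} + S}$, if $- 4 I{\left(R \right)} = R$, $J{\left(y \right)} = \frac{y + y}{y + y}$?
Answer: $- \frac{1}{26} \approx -0.038462$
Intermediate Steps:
$J{\left(y \right)} = 1$ ($J{\left(y \right)} = \frac{2 y}{2 y} = 2 y \frac{1}{2 y} = 1$)
$I{\left(R \right)} = - \frac{R}{4}$
$S = -27$ ($S = - \frac{\left(-12\right) \left(-3\right)}{4} \cdot 3 = \left(- \frac{1}{4}\right) 36 \cdot 3 = \left(-9\right) 3 = -27$)
$\frac{1}{J{\left(1635 \right)} + S} = \frac{1}{1 - 27} = \frac{1}{-26} = - \frac{1}{26}$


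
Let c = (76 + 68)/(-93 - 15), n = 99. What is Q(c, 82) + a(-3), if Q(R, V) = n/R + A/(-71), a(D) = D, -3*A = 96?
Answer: -21811/284 ≈ -76.799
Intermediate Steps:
A = -32 (A = -⅓*96 = -32)
c = -4/3 (c = 144/(-108) = 144*(-1/108) = -4/3 ≈ -1.3333)
Q(R, V) = 32/71 + 99/R (Q(R, V) = 99/R - 32/(-71) = 99/R - 32*(-1/71) = 99/R + 32/71 = 32/71 + 99/R)
Q(c, 82) + a(-3) = (32/71 + 99/(-4/3)) - 3 = (32/71 + 99*(-¾)) - 3 = (32/71 - 297/4) - 3 = -20959/284 - 3 = -21811/284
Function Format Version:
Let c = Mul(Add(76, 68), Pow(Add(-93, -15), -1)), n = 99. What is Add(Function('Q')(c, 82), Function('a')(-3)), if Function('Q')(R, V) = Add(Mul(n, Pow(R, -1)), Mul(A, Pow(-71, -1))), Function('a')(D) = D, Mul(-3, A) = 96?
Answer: Rational(-21811, 284) ≈ -76.799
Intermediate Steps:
A = -32 (A = Mul(Rational(-1, 3), 96) = -32)
c = Rational(-4, 3) (c = Mul(144, Pow(-108, -1)) = Mul(144, Rational(-1, 108)) = Rational(-4, 3) ≈ -1.3333)
Function('Q')(R, V) = Add(Rational(32, 71), Mul(99, Pow(R, -1))) (Function('Q')(R, V) = Add(Mul(99, Pow(R, -1)), Mul(-32, Pow(-71, -1))) = Add(Mul(99, Pow(R, -1)), Mul(-32, Rational(-1, 71))) = Add(Mul(99, Pow(R, -1)), Rational(32, 71)) = Add(Rational(32, 71), Mul(99, Pow(R, -1))))
Add(Function('Q')(c, 82), Function('a')(-3)) = Add(Add(Rational(32, 71), Mul(99, Pow(Rational(-4, 3), -1))), -3) = Add(Add(Rational(32, 71), Mul(99, Rational(-3, 4))), -3) = Add(Add(Rational(32, 71), Rational(-297, 4)), -3) = Add(Rational(-20959, 284), -3) = Rational(-21811, 284)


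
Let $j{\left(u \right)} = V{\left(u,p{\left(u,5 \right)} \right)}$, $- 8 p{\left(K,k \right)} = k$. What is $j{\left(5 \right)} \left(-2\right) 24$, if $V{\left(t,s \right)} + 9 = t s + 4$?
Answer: $390$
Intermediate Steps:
$p{\left(K,k \right)} = - \frac{k}{8}$
$V{\left(t,s \right)} = -5 + s t$ ($V{\left(t,s \right)} = -9 + \left(t s + 4\right) = -9 + \left(s t + 4\right) = -9 + \left(4 + s t\right) = -5 + s t$)
$j{\left(u \right)} = -5 - \frac{5 u}{8}$ ($j{\left(u \right)} = -5 + \left(- \frac{1}{8}\right) 5 u = -5 - \frac{5 u}{8}$)
$j{\left(5 \right)} \left(-2\right) 24 = \left(-5 - \frac{25}{8}\right) \left(-2\right) 24 = \left(- \frac{65}{8}\right) \left(-2\right) 24 = \frac{65}{4} \cdot 24 = 390$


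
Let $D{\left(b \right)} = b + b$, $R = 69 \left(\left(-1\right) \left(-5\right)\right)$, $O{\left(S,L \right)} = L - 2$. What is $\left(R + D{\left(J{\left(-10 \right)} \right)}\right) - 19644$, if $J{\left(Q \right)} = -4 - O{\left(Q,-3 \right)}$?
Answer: $-19297$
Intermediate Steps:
$O{\left(S,L \right)} = -2 + L$ ($O{\left(S,L \right)} = L - 2 = -2 + L$)
$R = 345$ ($R = 69 \cdot 5 = 345$)
$J{\left(Q \right)} = 1$ ($J{\left(Q \right)} = -4 - \left(-2 - 3\right) = -4 - -5 = -4 + 5 = 1$)
$D{\left(b \right)} = 2 b$
$\left(R + D{\left(J{\left(-10 \right)} \right)}\right) - 19644 = \left(345 + 2 \cdot 1\right) - 19644 = \left(345 + 2\right) - 19644 = 347 - 19644 = -19297$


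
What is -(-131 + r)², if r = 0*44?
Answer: -17161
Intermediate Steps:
r = 0
-(-131 + r)² = -(-131 + 0)² = -1*(-131)² = -1*17161 = -17161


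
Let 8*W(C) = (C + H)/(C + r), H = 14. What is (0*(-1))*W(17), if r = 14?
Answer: 0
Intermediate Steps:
W(C) = 1/8 (W(C) = ((C + 14)/(C + 14))/8 = ((14 + C)/(14 + C))/8 = (1/8)*1 = 1/8)
(0*(-1))*W(17) = (0*(-1))*(1/8) = 0*(1/8) = 0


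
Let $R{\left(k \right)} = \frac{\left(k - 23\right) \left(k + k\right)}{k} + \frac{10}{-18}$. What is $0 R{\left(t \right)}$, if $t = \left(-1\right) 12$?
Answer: $0$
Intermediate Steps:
$t = -12$
$R{\left(k \right)} = - \frac{419}{9} + 2 k$ ($R{\left(k \right)} = \frac{\left(-23 + k\right) 2 k}{k} + 10 \left(- \frac{1}{18}\right) = \frac{2 k \left(-23 + k\right)}{k} - \frac{5}{9} = \left(-46 + 2 k\right) - \frac{5}{9} = - \frac{419}{9} + 2 k$)
$0 R{\left(t \right)} = 0 \left(- \frac{419}{9} + 2 \left(-12\right)\right) = 0 \left(- \frac{419}{9} - 24\right) = 0 \left(- \frac{635}{9}\right) = 0$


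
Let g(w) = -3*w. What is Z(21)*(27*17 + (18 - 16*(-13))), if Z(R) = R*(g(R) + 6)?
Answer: -819945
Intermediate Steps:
Z(R) = R*(6 - 3*R) (Z(R) = R*(-3*R + 6) = R*(6 - 3*R))
Z(21)*(27*17 + (18 - 16*(-13))) = (3*21*(2 - 1*21))*(27*17 + (18 - 16*(-13))) = (3*21*(2 - 21))*(459 + (18 + 208)) = (3*21*(-19))*(459 + 226) = -1197*685 = -819945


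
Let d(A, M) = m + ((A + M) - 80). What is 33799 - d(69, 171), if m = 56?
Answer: 33583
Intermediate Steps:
d(A, M) = -24 + A + M (d(A, M) = 56 + ((A + M) - 80) = 56 + (-80 + A + M) = -24 + A + M)
33799 - d(69, 171) = 33799 - (-24 + 69 + 171) = 33799 - 1*216 = 33799 - 216 = 33583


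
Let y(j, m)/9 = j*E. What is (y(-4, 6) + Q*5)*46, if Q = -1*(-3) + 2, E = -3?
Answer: 6118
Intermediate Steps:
y(j, m) = -27*j (y(j, m) = 9*(j*(-3)) = 9*(-3*j) = -27*j)
Q = 5 (Q = 3 + 2 = 5)
(y(-4, 6) + Q*5)*46 = (-27*(-4) + 5*5)*46 = (108 + 25)*46 = 133*46 = 6118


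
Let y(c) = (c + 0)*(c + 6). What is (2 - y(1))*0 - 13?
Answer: -13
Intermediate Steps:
y(c) = c*(6 + c)
(2 - y(1))*0 - 13 = (2 - (6 + 1))*0 - 13 = (2 - 7)*0 - 13 = -5*0 - 13 = 0 - 13 = -13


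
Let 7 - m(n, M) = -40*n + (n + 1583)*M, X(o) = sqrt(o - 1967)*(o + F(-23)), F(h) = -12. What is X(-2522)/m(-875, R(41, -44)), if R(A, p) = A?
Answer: 169778*I/64021 ≈ 2.6519*I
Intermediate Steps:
X(o) = sqrt(-1967 + o)*(-12 + o) (X(o) = sqrt(o - 1967)*(o - 12) = sqrt(-1967 + o)*(-12 + o))
m(n, M) = 7 + 40*n - M*(1583 + n) (m(n, M) = 7 - (-40*n + (n + 1583)*M) = 7 - (-40*n + (1583 + n)*M) = 7 - (-40*n + M*(1583 + n)) = 7 + (40*n - M*(1583 + n)) = 7 + 40*n - M*(1583 + n))
X(-2522)/m(-875, R(41, -44)) = (sqrt(-1967 - 2522)*(-12 - 2522))/(7 - 1583*41 + 40*(-875) - 1*41*(-875)) = (sqrt(-4489)*(-2534))/(7 - 64903 - 35000 + 35875) = ((67*I)*(-2534))/(-64021) = -169778*I*(-1/64021) = 169778*I/64021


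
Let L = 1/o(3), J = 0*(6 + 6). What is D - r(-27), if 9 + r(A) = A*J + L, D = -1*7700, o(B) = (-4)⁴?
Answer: -1968897/256 ≈ -7691.0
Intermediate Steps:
J = 0 (J = 0*12 = 0)
o(B) = 256
D = -7700
L = 1/256 ≈ 0.0039063
r(A) = -2303/256 (r(A) = -9 + (A*0 + 1/256) = -9 + (0 + 1/256) = -9 + 1/256 = -2303/256)
D - r(-27) = -7700 - 1*(-2303/256) = -7700 + 2303/256 = -1968897/256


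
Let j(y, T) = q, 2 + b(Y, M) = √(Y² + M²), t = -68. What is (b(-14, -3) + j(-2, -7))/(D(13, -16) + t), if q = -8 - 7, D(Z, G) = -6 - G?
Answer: 17/58 - √205/58 ≈ 0.046244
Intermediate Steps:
b(Y, M) = -2 + √(M² + Y²) (b(Y, M) = -2 + √(Y² + M²) = -2 + √(M² + Y²))
q = -15
j(y, T) = -15
(b(-14, -3) + j(-2, -7))/(D(13, -16) + t) = ((-2 + √((-3)² + (-14)²)) - 15)/((-6 - 1*(-16)) - 68) = ((-2 + √(9 + 196)) - 15)/((-6 + 16) - 68) = ((-2 + √205) - 15)/(10 - 68) = (-17 + √205)/(-58) = (-17 + √205)*(-1/58) = 17/58 - √205/58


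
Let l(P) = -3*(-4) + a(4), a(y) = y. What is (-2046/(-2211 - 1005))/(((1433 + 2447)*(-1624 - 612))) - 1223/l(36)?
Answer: -355446947781/4650164480 ≈ -76.438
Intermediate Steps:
l(P) = 16 (l(P) = -3*(-4) + 4 = 12 + 4 = 16)
(-2046/(-2211 - 1005))/(((1433 + 2447)*(-1624 - 612))) - 1223/l(36) = (-2046/(-2211 - 1005))/(((1433 + 2447)*(-1624 - 612))) - 1223/16 = (-2046/(-3216))/((3880*(-2236))) - 1223*1/16 = -2046*(-1/3216)/(-8675680) - 1223/16 = (341/536)*(-1/8675680) - 1223/16 = -341/4650164480 - 1223/16 = -355446947781/4650164480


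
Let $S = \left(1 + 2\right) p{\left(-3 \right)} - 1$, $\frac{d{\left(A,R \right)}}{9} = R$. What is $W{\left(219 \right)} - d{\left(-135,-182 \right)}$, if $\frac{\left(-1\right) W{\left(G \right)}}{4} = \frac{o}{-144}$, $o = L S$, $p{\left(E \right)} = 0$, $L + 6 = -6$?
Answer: $\frac{4915}{3} \approx 1638.3$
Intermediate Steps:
$L = -12$ ($L = -6 - 6 = -12$)
$d{\left(A,R \right)} = 9 R$
$S = -1$ ($S = \left(1 + 2\right) 0 - 1 = 3 \cdot 0 - 1 = 0 - 1 = -1$)
$o = 12$ ($o = \left(-12\right) \left(-1\right) = 12$)
$W{\left(G \right)} = \frac{1}{3}$ ($W{\left(G \right)} = - 4 \frac{12}{-144} = - 4 \cdot 12 \left(- \frac{1}{144}\right) = \left(-4\right) \left(- \frac{1}{12}\right) = \frac{1}{3}$)
$W{\left(219 \right)} - d{\left(-135,-182 \right)} = \frac{1}{3} - 9 \left(-182\right) = \frac{1}{3} - -1638 = \frac{1}{3} + 1638 = \frac{4915}{3}$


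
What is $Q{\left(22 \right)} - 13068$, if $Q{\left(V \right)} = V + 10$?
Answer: $-13036$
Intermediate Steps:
$Q{\left(V \right)} = 10 + V$
$Q{\left(22 \right)} - 13068 = \left(10 + 22\right) - 13068 = 32 - 13068 = -13036$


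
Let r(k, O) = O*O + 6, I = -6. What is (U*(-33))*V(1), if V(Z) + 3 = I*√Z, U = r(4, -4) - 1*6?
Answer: 4752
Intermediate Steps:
r(k, O) = 6 + O² (r(k, O) = O² + 6 = 6 + O²)
U = 16 (U = (6 + (-4)²) - 1*6 = (6 + 16) - 6 = 22 - 6 = 16)
V(Z) = -3 - 6*√Z
(U*(-33))*V(1) = (16*(-33))*(-3 - 6*√1) = -528*(-3 - 6*1) = -528*(-3 - 6) = -528*(-9) = 4752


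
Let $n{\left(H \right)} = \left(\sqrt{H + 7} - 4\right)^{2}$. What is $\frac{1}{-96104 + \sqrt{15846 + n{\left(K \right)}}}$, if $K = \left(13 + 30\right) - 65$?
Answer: $- \frac{1}{96104 - \sqrt{15846 + \left(4 - i \sqrt{15}\right)^{2}}} \approx -1.0419 \cdot 10^{-5} + 1.3359 \cdot 10^{-11} i$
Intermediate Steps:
$K = -22$ ($K = 43 - 65 = -22$)
$n{\left(H \right)} = \left(-4 + \sqrt{7 + H}\right)^{2}$ ($n{\left(H \right)} = \left(\sqrt{7 + H} - 4\right)^{2} = \left(-4 + \sqrt{7 + H}\right)^{2}$)
$\frac{1}{-96104 + \sqrt{15846 + n{\left(K \right)}}} = \frac{1}{-96104 + \sqrt{15846 + \left(-4 + \sqrt{7 - 22}\right)^{2}}} = \frac{1}{-96104 + \sqrt{15846 + \left(-4 + \sqrt{-15}\right)^{2}}} = \frac{1}{-96104 + \sqrt{15846 + \left(-4 + i \sqrt{15}\right)^{2}}}$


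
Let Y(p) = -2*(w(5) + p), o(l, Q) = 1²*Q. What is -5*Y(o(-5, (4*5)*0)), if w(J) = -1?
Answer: -10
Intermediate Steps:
o(l, Q) = Q (o(l, Q) = 1*Q = Q)
Y(p) = 2 - 2*p (Y(p) = -2*(-1 + p) = 2 - 2*p)
-5*Y(o(-5, (4*5)*0)) = -5*(2 - 2*4*5*0) = -5*(2 - 40*0) = -5*(2 - 2*0) = -5*(2 + 0) = -5*2 = -10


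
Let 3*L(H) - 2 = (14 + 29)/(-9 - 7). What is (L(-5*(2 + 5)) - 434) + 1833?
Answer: 67141/48 ≈ 1398.8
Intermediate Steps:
L(H) = -11/48 (L(H) = ⅔ + ((14 + 29)/(-9 - 7))/3 = ⅔ + (43/(-16))/3 = ⅔ + (43*(-1/16))/3 = ⅔ + (⅓)*(-43/16) = ⅔ - 43/48 = -11/48)
(L(-5*(2 + 5)) - 434) + 1833 = (-11/48 - 434) + 1833 = -20843/48 + 1833 = 67141/48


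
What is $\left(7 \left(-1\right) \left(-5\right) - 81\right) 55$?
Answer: $-2530$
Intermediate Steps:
$\left(7 \left(-1\right) \left(-5\right) - 81\right) 55 = \left(\left(-7\right) \left(-5\right) - 81\right) 55 = \left(35 - 81\right) 55 = \left(-46\right) 55 = -2530$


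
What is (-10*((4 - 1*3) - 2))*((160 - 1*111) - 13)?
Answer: 360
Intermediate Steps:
(-10*((4 - 1*3) - 2))*((160 - 1*111) - 13) = (-10*((4 - 3) - 2))*((160 - 111) - 13) = (-10*(1 - 2))*(49 - 13) = -10*(-1)*36 = 10*36 = 360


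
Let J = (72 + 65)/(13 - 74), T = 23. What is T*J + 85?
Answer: 2034/61 ≈ 33.344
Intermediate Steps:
J = -137/61 (J = 137/(-61) = 137*(-1/61) = -137/61 ≈ -2.2459)
T*J + 85 = 23*(-137/61) + 85 = -3151/61 + 85 = 2034/61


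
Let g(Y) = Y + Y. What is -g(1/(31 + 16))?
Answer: -2/47 ≈ -0.042553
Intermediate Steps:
g(Y) = 2*Y
-g(1/(31 + 16)) = -2/(31 + 16) = -2/47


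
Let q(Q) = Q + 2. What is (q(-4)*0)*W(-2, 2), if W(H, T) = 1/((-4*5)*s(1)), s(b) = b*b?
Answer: 0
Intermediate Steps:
q(Q) = 2 + Q
s(b) = b²
W(H, T) = -1/20 (W(H, T) = 1/(-4*5*1²) = 1/(-20*1) = 1/(-20) = -1/20)
(q(-4)*0)*W(-2, 2) = ((2 - 4)*0)*(-1/20) = -2*0*(-1/20) = 0*(-1/20) = 0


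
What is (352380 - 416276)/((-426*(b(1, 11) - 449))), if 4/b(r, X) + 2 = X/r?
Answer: -95844/286627 ≈ -0.33439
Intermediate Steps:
b(r, X) = 4/(-2 + X/r)
(352380 - 416276)/((-426*(b(1, 11) - 449))) = (352380 - 416276)/((-426*(4*1/(11 - 2*1) - 449))) = -63896*(-1/(426*(4*1/(11 - 2) - 449))) = -63896*(-1/(426*(4*1/9 - 449))) = -63896*(-1/(426*(4*1*(⅑) - 449))) = -63896*(-1/(426*(4/9 - 449))) = -63896/((-426*(-4037/9))) = -63896/573254/3 = -63896*3/573254 = -95844/286627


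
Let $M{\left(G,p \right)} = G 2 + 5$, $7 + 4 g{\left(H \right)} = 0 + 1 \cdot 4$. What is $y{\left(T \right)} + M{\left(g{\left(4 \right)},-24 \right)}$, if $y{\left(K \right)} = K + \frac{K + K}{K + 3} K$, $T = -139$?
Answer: $- \frac{28535}{68} \approx -419.63$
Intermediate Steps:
$g{\left(H \right)} = - \frac{3}{4}$ ($g{\left(H \right)} = - \frac{7}{4} + \frac{0 + 1 \cdot 4}{4} = - \frac{7}{4} + \frac{0 + 4}{4} = - \frac{7}{4} + \frac{1}{4} \cdot 4 = - \frac{7}{4} + 1 = - \frac{3}{4}$)
$y{\left(K \right)} = K + \frac{2 K^{2}}{3 + K}$ ($y{\left(K \right)} = K + \frac{2 K}{3 + K} K = K + \frac{2 K^{2}}{3 + K}$)
$M{\left(G,p \right)} = 5 + 2 G$ ($M{\left(G,p \right)} = 2 G + 5 = 5 + 2 G$)
$y{\left(T \right)} + M{\left(g{\left(4 \right)},-24 \right)} = 3 \left(-139\right) \frac{1}{3 - 139} \left(1 - 139\right) + \left(5 + 2 \left(- \frac{3}{4}\right)\right) = 3 \left(-139\right) \frac{1}{-136} \left(-138\right) + \left(5 - \frac{3}{2}\right) = 3 \left(-139\right) \left(- \frac{1}{136}\right) \left(-138\right) + \frac{7}{2} = - \frac{28773}{68} + \frac{7}{2} = - \frac{28535}{68}$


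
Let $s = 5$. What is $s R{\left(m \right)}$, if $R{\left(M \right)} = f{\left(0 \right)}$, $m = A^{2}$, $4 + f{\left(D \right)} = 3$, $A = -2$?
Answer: $-5$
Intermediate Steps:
$f{\left(D \right)} = -1$ ($f{\left(D \right)} = -4 + 3 = -1$)
$m = 4$ ($m = \left(-2\right)^{2} = 4$)
$R{\left(M \right)} = -1$
$s R{\left(m \right)} = 5 \left(-1\right) = -5$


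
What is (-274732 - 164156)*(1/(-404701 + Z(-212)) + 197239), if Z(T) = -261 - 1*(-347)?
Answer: -35025833398881792/404615 ≈ -8.6566e+10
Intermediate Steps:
Z(T) = 86 (Z(T) = -261 + 347 = 86)
(-274732 - 164156)*(1/(-404701 + Z(-212)) + 197239) = (-274732 - 164156)*(1/(-404701 + 86) + 197239) = -438888*(1/(-404615) + 197239) = -438888*(-1/404615 + 197239) = -438888*79805857984/404615 = -35025833398881792/404615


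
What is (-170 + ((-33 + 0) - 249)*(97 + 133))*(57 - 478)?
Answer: 27377630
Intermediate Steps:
(-170 + ((-33 + 0) - 249)*(97 + 133))*(57 - 478) = (-170 + (-33 - 249)*230)*(-421) = (-170 - 282*230)*(-421) = (-170 - 64860)*(-421) = -65030*(-421) = 27377630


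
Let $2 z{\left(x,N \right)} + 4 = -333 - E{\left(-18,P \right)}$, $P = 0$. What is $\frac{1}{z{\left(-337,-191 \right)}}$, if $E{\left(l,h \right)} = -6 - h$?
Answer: $- \frac{2}{331} \approx -0.0060423$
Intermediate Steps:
$z{\left(x,N \right)} = - \frac{331}{2}$ ($z{\left(x,N \right)} = -2 + \frac{-333 - \left(-6 - 0\right)}{2} = -2 + \frac{-333 - \left(-6 + 0\right)}{2} = -2 + \frac{-333 - -6}{2} = -2 + \frac{-333 + 6}{2} = -2 + \frac{1}{2} \left(-327\right) = -2 - \frac{327}{2} = - \frac{331}{2}$)
$\frac{1}{z{\left(-337,-191 \right)}} = \frac{1}{- \frac{331}{2}} = - \frac{2}{331}$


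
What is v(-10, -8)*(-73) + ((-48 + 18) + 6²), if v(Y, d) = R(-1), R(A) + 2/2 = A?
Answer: 152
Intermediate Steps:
R(A) = -1 + A
v(Y, d) = -2 (v(Y, d) = -1 - 1 = -2)
v(-10, -8)*(-73) + ((-48 + 18) + 6²) = -2*(-73) + ((-48 + 18) + 6²) = 146 + (-30 + 36) = 146 + 6 = 152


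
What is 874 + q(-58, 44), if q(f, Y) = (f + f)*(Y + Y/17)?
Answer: -77014/17 ≈ -4530.2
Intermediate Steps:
q(f, Y) = 36*Y*f/17 (q(f, Y) = (2*f)*(Y + Y*(1/17)) = (2*f)*(Y + Y/17) = (2*f)*(18*Y/17) = 36*Y*f/17)
874 + q(-58, 44) = 874 + (36/17)*44*(-58) = 874 - 91872/17 = -77014/17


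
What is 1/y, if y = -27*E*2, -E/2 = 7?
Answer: 1/756 ≈ 0.0013228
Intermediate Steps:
E = -14 (E = -2*7 = -14)
y = 756 (y = -(-378)*2 = -27*(-28) = 756)
1/y = 1/756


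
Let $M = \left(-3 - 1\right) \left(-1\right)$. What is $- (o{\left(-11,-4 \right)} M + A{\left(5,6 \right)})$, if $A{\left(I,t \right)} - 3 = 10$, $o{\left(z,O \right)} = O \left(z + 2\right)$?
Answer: $-157$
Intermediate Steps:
$o{\left(z,O \right)} = O \left(2 + z\right)$
$A{\left(I,t \right)} = 13$ ($A{\left(I,t \right)} = 3 + 10 = 13$)
$M = 4$ ($M = \left(-4\right) \left(-1\right) = 4$)
$- (o{\left(-11,-4 \right)} M + A{\left(5,6 \right)}) = - (- 4 \left(2 - 11\right) 4 + 13) = - (\left(-4\right) \left(-9\right) 4 + 13) = - (36 \cdot 4 + 13) = - (144 + 13) = \left(-1\right) 157 = -157$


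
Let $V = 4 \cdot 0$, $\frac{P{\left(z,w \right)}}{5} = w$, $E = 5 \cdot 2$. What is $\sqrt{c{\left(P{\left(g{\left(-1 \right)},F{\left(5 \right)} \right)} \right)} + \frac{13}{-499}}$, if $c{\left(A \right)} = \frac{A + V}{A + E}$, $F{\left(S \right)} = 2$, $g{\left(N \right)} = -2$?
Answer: $\frac{\sqrt{472054}}{998} \approx 0.68844$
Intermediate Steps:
$E = 10$
$P{\left(z,w \right)} = 5 w$
$V = 0$
$c{\left(A \right)} = \frac{A}{10 + A}$ ($c{\left(A \right)} = \frac{A + 0}{A + 10} = \frac{A}{10 + A}$)
$\sqrt{c{\left(P{\left(g{\left(-1 \right)},F{\left(5 \right)} \right)} \right)} + \frac{13}{-499}} = \sqrt{\frac{5 \cdot 2}{10 + 5 \cdot 2} + \frac{13}{-499}} = \sqrt{\frac{10}{10 + 10} + 13 \left(- \frac{1}{499}\right)} = \sqrt{\frac{10}{20} - \frac{13}{499}} = \sqrt{10 \cdot \frac{1}{20} - \frac{13}{499}} = \sqrt{\frac{1}{2} - \frac{13}{499}} = \sqrt{\frac{473}{998}} = \frac{\sqrt{472054}}{998}$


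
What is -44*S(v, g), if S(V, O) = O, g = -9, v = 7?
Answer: 396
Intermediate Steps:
-44*S(v, g) = -44*(-9) = 396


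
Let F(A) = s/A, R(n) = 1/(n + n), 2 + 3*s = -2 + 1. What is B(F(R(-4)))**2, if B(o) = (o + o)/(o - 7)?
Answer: 256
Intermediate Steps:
s = -1 (s = -2/3 + (-2 + 1)/3 = -2/3 + (1/3)*(-1) = -2/3 - 1/3 = -1)
R(n) = 1/(2*n)
F(A) = -1/A
B(o) = 2*o/(-7 + o) (B(o) = (2*o)/(-7 + o) = 2*o/(-7 + o))
B(F(R(-4)))**2 = (2*(-1/((1/2)/(-4)))/(-7 - 1/((1/2)/(-4))))**2 = (2*(-1/((1/2)*(-1/4)))/(-7 - 1/((1/2)*(-1/4))))**2 = (2*(-1/(-1/8))/(-7 - 1/(-1/8)))**2 = (2*(-1*(-8))/(-7 - 1*(-8)))**2 = (2*8/(-7 + 8))**2 = (2*8/1)**2 = (2*8*1)**2 = 16**2 = 256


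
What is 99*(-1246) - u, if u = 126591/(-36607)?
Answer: -4515493287/36607 ≈ -1.2335e+5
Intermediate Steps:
u = -126591/36607 (u = 126591*(-1/36607) = -126591/36607 ≈ -3.4581)
99*(-1246) - u = 99*(-1246) - 1*(-126591/36607) = -123354 + 126591/36607 = -4515493287/36607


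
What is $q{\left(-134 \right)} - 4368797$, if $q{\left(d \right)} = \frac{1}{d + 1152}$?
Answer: $- \frac{4447435345}{1018} \approx -4.3688 \cdot 10^{6}$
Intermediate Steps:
$q{\left(d \right)} = \frac{1}{1152 + d}$
$q{\left(-134 \right)} - 4368797 = \frac{1}{1152 - 134} - 4368797 = \frac{1}{1018} - 4368797 = - \frac{4447435345}{1018}$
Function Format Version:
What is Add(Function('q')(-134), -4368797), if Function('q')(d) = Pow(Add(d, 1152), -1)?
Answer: Rational(-4447435345, 1018) ≈ -4.3688e+6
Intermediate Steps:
Function('q')(d) = Pow(Add(1152, d), -1)
Add(Function('q')(-134), -4368797) = Add(Pow(Add(1152, -134), -1), -4368797) = Add(Pow(1018, -1), -4368797) = Add(Rational(1, 1018), -4368797) = Rational(-4447435345, 1018)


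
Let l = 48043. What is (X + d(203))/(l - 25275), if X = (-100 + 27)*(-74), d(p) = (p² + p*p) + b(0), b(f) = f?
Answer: 21955/5692 ≈ 3.8572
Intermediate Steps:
d(p) = 2*p² (d(p) = (p² + p*p) + 0 = (p² + p²) + 0 = 2*p² + 0 = 2*p²)
X = 5402 (X = -73*(-74) = 5402)
(X + d(203))/(l - 25275) = (5402 + 2*203²)/(48043 - 25275) = (5402 + 2*41209)/22768 = (5402 + 82418)*(1/22768) = 87820*(1/22768) = 21955/5692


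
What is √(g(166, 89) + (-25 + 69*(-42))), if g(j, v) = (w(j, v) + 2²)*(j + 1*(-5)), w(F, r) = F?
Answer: √24447 ≈ 156.36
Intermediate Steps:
g(j, v) = (-5 + j)*(4 + j) (g(j, v) = (j + 2²)*(j + 1*(-5)) = (j + 4)*(j - 5) = (4 + j)*(-5 + j) = (-5 + j)*(4 + j))
√(g(166, 89) + (-25 + 69*(-42))) = √((-20 + 166² - 1*166) + (-25 + 69*(-42))) = √((-20 + 27556 - 166) + (-25 - 2898)) = √(27370 - 2923) = √24447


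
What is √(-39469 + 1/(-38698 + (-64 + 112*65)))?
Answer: I*√4346485580382/10494 ≈ 198.67*I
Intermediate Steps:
√(-39469 + 1/(-38698 + (-64 + 112*65))) = √(-39469 + 1/(-38698 + (-64 + 7280))) = √(-39469 + 1/(-38698 + 7216)) = √(-39469 + 1/(-31482)) = √(-39469 - 1/31482) = √(-1242563059/31482) = I*√4346485580382/10494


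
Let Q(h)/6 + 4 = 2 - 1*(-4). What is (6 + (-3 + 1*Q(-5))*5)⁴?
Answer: 6765201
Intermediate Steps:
Q(h) = 12 (Q(h) = -24 + 6*(2 - 1*(-4)) = -24 + 6*(2 + 4) = -24 + 6*6 = -24 + 36 = 12)
(6 + (-3 + 1*Q(-5))*5)⁴ = (6 + (-3 + 1*12)*5)⁴ = (6 + (-3 + 12)*5)⁴ = (6 + 9*5)⁴ = (6 + 45)⁴ = 51⁴ = 6765201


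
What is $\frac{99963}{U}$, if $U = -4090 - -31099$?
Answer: $\frac{11107}{3001} \approx 3.7011$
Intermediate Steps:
$U = 27009$ ($U = -4090 + 31099 = 27009$)
$\frac{99963}{U} = \frac{99963}{27009} = 99963 \cdot \frac{1}{27009} = \frac{11107}{3001}$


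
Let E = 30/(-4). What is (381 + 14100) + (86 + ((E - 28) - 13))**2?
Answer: 63549/4 ≈ 15887.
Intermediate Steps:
E = -15/2 (E = 30*(-1/4) = -15/2 ≈ -7.5000)
(381 + 14100) + (86 + ((E - 28) - 13))**2 = (381 + 14100) + (86 + ((-15/2 - 28) - 13))**2 = 14481 + (86 + (-71/2 - 13))**2 = 14481 + (86 - 97/2)**2 = 14481 + (75/2)**2 = 14481 + 5625/4 = 63549/4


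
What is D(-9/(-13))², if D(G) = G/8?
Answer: 81/10816 ≈ 0.0074889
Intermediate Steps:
D(G) = G/8 (D(G) = G*(⅛) = G/8)
D(-9/(-13))² = ((-9/(-13))/8)² = ((-9*(-1/13))/8)² = ((⅛)*(9/13))² = (9/104)² = 81/10816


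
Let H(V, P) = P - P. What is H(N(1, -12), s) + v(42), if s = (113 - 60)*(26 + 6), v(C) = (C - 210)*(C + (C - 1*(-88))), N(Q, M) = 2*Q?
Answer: -28896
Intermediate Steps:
v(C) = (-210 + C)*(88 + 2*C) (v(C) = (-210 + C)*(C + (C + 88)) = (-210 + C)*(C + (88 + C)) = (-210 + C)*(88 + 2*C))
s = 1696 (s = 53*32 = 1696)
H(V, P) = 0
H(N(1, -12), s) + v(42) = 0 + (-18480 - 332*42 + 2*42²) = 0 + (-18480 - 13944 + 2*1764) = 0 + (-18480 - 13944 + 3528) = 0 - 28896 = -28896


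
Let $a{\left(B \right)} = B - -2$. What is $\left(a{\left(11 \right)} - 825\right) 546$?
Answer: $-443352$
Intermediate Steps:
$a{\left(B \right)} = 2 + B$ ($a{\left(B \right)} = B + 2 = 2 + B$)
$\left(a{\left(11 \right)} - 825\right) 546 = \left(\left(2 + 11\right) - 825\right) 546 = \left(13 - 825\right) 546 = \left(-812\right) 546 = -443352$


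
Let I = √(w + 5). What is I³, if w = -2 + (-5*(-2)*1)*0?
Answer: 3*√3 ≈ 5.1962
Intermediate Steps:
w = -2 (w = -2 + (10*1)*0 = -2 + 10*0 = -2 + 0 = -2)
I = √3 (I = √(-2 + 5) = √3 ≈ 1.7320)
I³ = (√3)³ = 3*√3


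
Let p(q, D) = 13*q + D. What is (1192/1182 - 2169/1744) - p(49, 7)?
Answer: -664015831/1030704 ≈ -644.24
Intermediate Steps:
p(q, D) = D + 13*q
(1192/1182 - 2169/1744) - p(49, 7) = (1192/1182 - 2169/1744) - (7 + 13*49) = (1192*(1/1182) - 2169*1/1744) - (7 + 637) = (596/591 - 2169/1744) - 1*644 = -242455/1030704 - 644 = -664015831/1030704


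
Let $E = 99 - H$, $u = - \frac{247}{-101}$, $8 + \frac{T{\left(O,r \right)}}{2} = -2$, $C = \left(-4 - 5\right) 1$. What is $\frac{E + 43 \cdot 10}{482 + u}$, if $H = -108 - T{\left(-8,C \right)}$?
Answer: $\frac{62317}{48929} \approx 1.2736$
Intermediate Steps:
$C = -9$ ($C = \left(-9\right) 1 = -9$)
$T{\left(O,r \right)} = -20$ ($T{\left(O,r \right)} = -16 + 2 \left(-2\right) = -16 - 4 = -20$)
$u = \frac{247}{101}$ ($u = \left(-247\right) \left(- \frac{1}{101}\right) = \frac{247}{101} \approx 2.4455$)
$H = -88$ ($H = -108 - -20 = -108 + 20 = -88$)
$E = 187$ ($E = 99 - -88 = 99 + 88 = 187$)
$\frac{E + 43 \cdot 10}{482 + u} = \frac{187 + 43 \cdot 10}{482 + \frac{247}{101}} = \frac{187 + 430}{\frac{48929}{101}} = 617 \cdot \frac{101}{48929} = \frac{62317}{48929}$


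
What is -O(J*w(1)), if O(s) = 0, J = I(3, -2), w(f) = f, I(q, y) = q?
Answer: 0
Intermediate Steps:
J = 3
-O(J*w(1)) = -1*0 = 0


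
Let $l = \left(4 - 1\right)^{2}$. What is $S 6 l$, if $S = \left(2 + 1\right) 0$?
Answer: $0$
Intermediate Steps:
$S = 0$ ($S = 3 \cdot 0 = 0$)
$l = 9$ ($l = 3^{2} = 9$)
$S 6 l = 0 \cdot 6 \cdot 9 = 0 \cdot 9 = 0$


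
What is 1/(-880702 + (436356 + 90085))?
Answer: -1/354261 ≈ -2.8228e-6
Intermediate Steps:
1/(-880702 + (436356 + 90085)) = 1/(-880702 + 526441) = 1/(-354261) = -1/354261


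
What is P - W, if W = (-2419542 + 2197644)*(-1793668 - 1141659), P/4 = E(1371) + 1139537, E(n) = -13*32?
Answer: -651338634162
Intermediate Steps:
E(n) = -416
P = 4556484 (P = 4*(-416 + 1139537) = 4*1139121 = 4556484)
W = 651343190646 (W = -221898*(-2935327) = 651343190646)
P - W = 4556484 - 1*651343190646 = 4556484 - 651343190646 = -651338634162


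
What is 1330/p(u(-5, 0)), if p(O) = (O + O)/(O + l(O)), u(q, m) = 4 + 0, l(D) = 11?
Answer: 9975/4 ≈ 2493.8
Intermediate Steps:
u(q, m) = 4
p(O) = 2*O/(11 + O) (p(O) = (O + O)/(O + 11) = (2*O)/(11 + O) = 2*O/(11 + O))
1330/p(u(-5, 0)) = 1330/((2*4/(11 + 4))) = 1330/((2*4/15)) = 1330/((2*4*(1/15))) = 1330/(8/15) = 1330*(15/8) = 9975/4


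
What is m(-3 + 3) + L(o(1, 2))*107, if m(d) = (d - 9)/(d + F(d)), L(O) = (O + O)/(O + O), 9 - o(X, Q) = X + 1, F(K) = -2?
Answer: 223/2 ≈ 111.50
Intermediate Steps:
o(X, Q) = 8 - X (o(X, Q) = 9 - (X + 1) = 9 - (1 + X) = 9 + (-1 - X) = 8 - X)
L(O) = 1 (L(O) = (2*O)/((2*O)) = (2*O)*(1/(2*O)) = 1)
m(d) = (-9 + d)/(-2 + d) (m(d) = (d - 9)/(d - 2) = (-9 + d)/(-2 + d))
m(-3 + 3) + L(o(1, 2))*107 = (-9 + (-3 + 3))/(-2 + (-3 + 3)) + 1*107 = (-9 + 0)/(-2 + 0) + 107 = -9/(-2) + 107 = -½*(-9) + 107 = 9/2 + 107 = 223/2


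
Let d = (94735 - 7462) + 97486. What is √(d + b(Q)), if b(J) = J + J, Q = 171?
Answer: √185101 ≈ 430.23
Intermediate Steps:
b(J) = 2*J
d = 184759 (d = 87273 + 97486 = 184759)
√(d + b(Q)) = √(184759 + 2*171) = √(184759 + 342) = √185101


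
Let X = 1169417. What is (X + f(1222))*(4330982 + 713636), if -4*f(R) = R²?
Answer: 4016000211328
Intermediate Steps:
f(R) = -R²/4
(X + f(1222))*(4330982 + 713636) = (1169417 - ¼*1222²)*(4330982 + 713636) = (1169417 - ¼*1493284)*5044618 = (1169417 - 373321)*5044618 = 796096*5044618 = 4016000211328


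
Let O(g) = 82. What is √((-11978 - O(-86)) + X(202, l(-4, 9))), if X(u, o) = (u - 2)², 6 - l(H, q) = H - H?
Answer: 2*√6985 ≈ 167.15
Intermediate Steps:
l(H, q) = 6 (l(H, q) = 6 - (H - H) = 6 - 1*0 = 6 + 0 = 6)
X(u, o) = (-2 + u)²
√((-11978 - O(-86)) + X(202, l(-4, 9))) = √((-11978 - 1*82) + (-2 + 202)²) = √((-11978 - 82) + 200²) = √(-12060 + 40000) = √27940 = 2*√6985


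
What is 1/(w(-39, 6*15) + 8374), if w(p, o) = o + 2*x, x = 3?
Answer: 1/8470 ≈ 0.00011806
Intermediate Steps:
w(p, o) = 6 + o (w(p, o) = o + 2*3 = o + 6 = 6 + o)
1/(w(-39, 6*15) + 8374) = 1/((6 + 6*15) + 8374) = 1/((6 + 90) + 8374) = 1/(96 + 8374) = 1/8470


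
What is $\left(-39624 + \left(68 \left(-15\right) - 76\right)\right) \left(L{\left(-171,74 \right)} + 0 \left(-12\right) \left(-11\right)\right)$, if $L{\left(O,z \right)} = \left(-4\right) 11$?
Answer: $1791680$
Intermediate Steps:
$L{\left(O,z \right)} = -44$
$\left(-39624 + \left(68 \left(-15\right) - 76\right)\right) \left(L{\left(-171,74 \right)} + 0 \left(-12\right) \left(-11\right)\right) = \left(-39624 + \left(68 \left(-15\right) - 76\right)\right) \left(-44 + 0 \left(-12\right) \left(-11\right)\right) = \left(-39624 - 1096\right) \left(-44 + 0 \left(-11\right)\right) = \left(-39624 - 1096\right) \left(-44 + 0\right) = \left(-40720\right) \left(-44\right) = 1791680$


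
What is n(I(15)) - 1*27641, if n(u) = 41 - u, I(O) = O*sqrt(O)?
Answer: -27600 - 15*sqrt(15) ≈ -27658.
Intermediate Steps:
I(O) = O**(3/2)
n(I(15)) - 1*27641 = (41 - 15**(3/2)) - 1*27641 = (41 - 15*sqrt(15)) - 27641 = -27600 - 15*sqrt(15)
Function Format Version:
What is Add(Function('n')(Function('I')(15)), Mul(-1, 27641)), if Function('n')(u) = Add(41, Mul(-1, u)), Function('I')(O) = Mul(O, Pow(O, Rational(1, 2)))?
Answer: Add(-27600, Mul(-15, Pow(15, Rational(1, 2)))) ≈ -27658.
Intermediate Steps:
Function('I')(O) = Pow(O, Rational(3, 2))
Add(Function('n')(Function('I')(15)), Mul(-1, 27641)) = Add(Add(41, Mul(-1, Pow(15, Rational(3, 2)))), Mul(-1, 27641)) = Add(Add(41, Mul(-1, Mul(15, Pow(15, Rational(1, 2))))), -27641) = Add(Add(41, Mul(-15, Pow(15, Rational(1, 2)))), -27641) = Add(-27600, Mul(-15, Pow(15, Rational(1, 2))))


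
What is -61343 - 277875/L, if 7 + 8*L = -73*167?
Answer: -6544201/107 ≈ -61161.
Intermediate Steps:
L = -6099/4 (L = -7/8 + (-73*167)/8 = -7/8 + (1/8)*(-12191) = -7/8 - 12191/8 = -6099/4 ≈ -1524.8)
-61343 - 277875/L = -61343 - 277875/(-6099/4) = -61343 - 277875*(-4/6099) = -61343 + 19500/107 = -6544201/107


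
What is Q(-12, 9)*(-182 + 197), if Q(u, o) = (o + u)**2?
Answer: 135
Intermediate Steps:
Q(-12, 9)*(-182 + 197) = (9 - 12)**2*(-182 + 197) = (-3)**2*15 = 9*15 = 135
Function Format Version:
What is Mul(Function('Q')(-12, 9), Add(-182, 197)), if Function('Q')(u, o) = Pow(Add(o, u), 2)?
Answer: 135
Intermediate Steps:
Mul(Function('Q')(-12, 9), Add(-182, 197)) = Mul(Pow(Add(9, -12), 2), Add(-182, 197)) = Mul(Pow(-3, 2), 15) = Mul(9, 15) = 135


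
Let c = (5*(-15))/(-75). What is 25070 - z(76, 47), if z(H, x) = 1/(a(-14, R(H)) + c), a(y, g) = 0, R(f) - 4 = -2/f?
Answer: 25069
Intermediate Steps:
R(f) = 4 - 2/f
c = 1 (c = -75*(-1/75) = 1)
z(H, x) = 1 (z(H, x) = 1/(0 + 1) = 1/1 = 1)
25070 - z(76, 47) = 25070 - 1*1 = 25070 - 1 = 25069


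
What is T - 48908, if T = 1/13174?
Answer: -644313991/13174 ≈ -48908.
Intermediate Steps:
T = 1/13174 ≈ 7.5907e-5
T - 48908 = 1/13174 - 48908 = -644313991/13174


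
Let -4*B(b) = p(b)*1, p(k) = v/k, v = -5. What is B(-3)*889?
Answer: -4445/12 ≈ -370.42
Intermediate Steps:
p(k) = -5/k
B(b) = 5/(4*b) (B(b) = -(-5/b)/4 = -(-5)/(4*b) = 5/(4*b))
B(-3)*889 = ((5/4)/(-3))*889 = ((5/4)*(-1/3))*889 = -5/12*889 = -4445/12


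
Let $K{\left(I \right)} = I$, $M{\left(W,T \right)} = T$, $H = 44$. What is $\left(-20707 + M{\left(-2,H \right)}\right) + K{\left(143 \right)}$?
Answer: $-20520$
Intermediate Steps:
$\left(-20707 + M{\left(-2,H \right)}\right) + K{\left(143 \right)} = \left(-20707 + 44\right) + 143 = -20663 + 143 = -20520$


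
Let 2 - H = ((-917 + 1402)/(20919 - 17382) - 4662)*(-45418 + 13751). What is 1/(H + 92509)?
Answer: -3537/521830236596 ≈ -6.7781e-9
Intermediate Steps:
H = -522157440929/3537 (H = 2 - ((-917 + 1402)/(20919 - 17382) - 4662)*(-45418 + 13751) = 2 - (485/3537 - 4662)*(-31667) = 2 - (-16489009)*(-31667)/3537 = 2 - 1*522157448003/3537 = 2 - 522157448003/3537 = -522157440929/3537 ≈ -1.4763e+8)
1/(H + 92509) = 1/(-522157440929/3537 + 92509) = 1/(-521830236596/3537) = -3537/521830236596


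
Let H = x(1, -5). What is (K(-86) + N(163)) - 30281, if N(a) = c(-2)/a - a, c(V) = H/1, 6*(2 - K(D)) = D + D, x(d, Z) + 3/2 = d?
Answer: -29744243/978 ≈ -30413.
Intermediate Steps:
x(d, Z) = -3/2 + d
H = -½ (H = -3/2 + 1 = -½ ≈ -0.50000)
K(D) = 2 - D/3 (K(D) = 2 - (D + D)/6 = 2 - D/3)
c(V) = -½ (c(V) = -½/1 = -½*1 = -½)
N(a) = -a - 1/(2*a) (N(a) = -1/(2*a) - a = -a - 1/(2*a))
(K(-86) + N(163)) - 30281 = ((2 - ⅓*(-86)) + (-1*163 - ½/163)) - 30281 = ((2 + 86/3) + (-163 - ½*1/163)) - 30281 = (92/3 + (-163 - 1/326)) - 30281 = (92/3 - 53139/326) - 30281 = -129425/978 - 30281 = -29744243/978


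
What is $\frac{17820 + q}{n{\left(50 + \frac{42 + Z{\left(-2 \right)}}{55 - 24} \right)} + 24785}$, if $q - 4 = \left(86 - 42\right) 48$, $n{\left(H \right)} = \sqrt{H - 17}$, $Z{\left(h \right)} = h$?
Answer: $\frac{1914690820}{2380397739} - \frac{2492 \sqrt{32953}}{2380397739} \approx 0.80417$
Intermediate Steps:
$n{\left(H \right)} = \sqrt{-17 + H}$
$q = 2116$ ($q = 4 + \left(86 - 42\right) 48 = 4 + 44 \cdot 48 = 4 + 2112 = 2116$)
$\frac{17820 + q}{n{\left(50 + \frac{42 + Z{\left(-2 \right)}}{55 - 24} \right)} + 24785} = \frac{17820 + 2116}{\sqrt{-17 + \left(50 + \frac{42 - 2}{55 - 24}\right)} + 24785} = \frac{19936}{\sqrt{-17 + \left(50 + \frac{40}{31}\right)} + 24785} = \frac{19936}{\sqrt{-17 + \frac{1590}{31}} + 24785} = \frac{19936}{\sqrt{\frac{1063}{31}} + 24785} = \frac{19936}{\frac{\sqrt{32953}}{31} + 24785} = \frac{19936}{24785 + \frac{\sqrt{32953}}{31}}$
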